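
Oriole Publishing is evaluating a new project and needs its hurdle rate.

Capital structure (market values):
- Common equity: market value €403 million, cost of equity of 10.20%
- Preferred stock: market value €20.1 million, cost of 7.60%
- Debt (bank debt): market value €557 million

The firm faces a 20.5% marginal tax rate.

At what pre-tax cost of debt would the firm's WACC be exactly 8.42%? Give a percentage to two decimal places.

Total capital V = 403 + 20.1 + 557 = 980.1.
Equity weight = 403/980.1 = 0.4112.
Preferred weight = 20.1/980.1 = 0.0205.
Bank debt weight = 557/980.1 = 0.5683.
Equity contribution = 0.4112 × 10.2% = 4.1941%.
Preferred contribution = 0.0205 × 7.6% = 0.1559%.
Remaining for debt = 8.42% − 4.3499% = 4.0701%.
Rd × (1 − 20.5%) × 0.5683 = 4.0701%  ⇒  Rd = 9.0085%.

9.01%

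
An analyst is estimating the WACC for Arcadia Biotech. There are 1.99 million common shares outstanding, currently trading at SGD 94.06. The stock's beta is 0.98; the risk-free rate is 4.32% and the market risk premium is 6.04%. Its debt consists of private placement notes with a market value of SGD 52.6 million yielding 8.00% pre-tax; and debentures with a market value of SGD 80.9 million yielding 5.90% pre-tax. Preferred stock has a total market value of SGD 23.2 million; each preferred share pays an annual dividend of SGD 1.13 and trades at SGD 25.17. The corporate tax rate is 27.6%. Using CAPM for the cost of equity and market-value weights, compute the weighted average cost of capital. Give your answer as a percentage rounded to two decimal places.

Cost of equity via CAPM: Re = 4.32% + 0.98 × 6.04% = 10.2392%.
Cost of preferred: Rp = 1.13 / 25.17 = 4.4895%.
Market value of equity E = 94.06 × 1.99m = 187.1794m.
Total capital V = 187.1794 + 23.2 + 52.6 + 80.9 = 343.8794.
Equity: weight = 187.1794/343.8794 = 0.5443; cost = 10.2392%.
Preferred: weight = 23.2/343.8794 = 0.0675; cost = 4.4895%.
Private placement notes: weight = 52.6/343.8794 = 0.1530; after-tax cost = 8% × (1 − 27.6%) = 5.7920%.
Debentures: weight = 80.9/343.8794 = 0.2353; after-tax cost = 5.9% × (1 − 27.6%) = 4.2716%.
WACC = 0.5443 × 10.2392% + 0.0675 × 4.4895% + 0.1530 × 5.7920% + 0.2353 × 4.2716% = 7.7671%.

7.77%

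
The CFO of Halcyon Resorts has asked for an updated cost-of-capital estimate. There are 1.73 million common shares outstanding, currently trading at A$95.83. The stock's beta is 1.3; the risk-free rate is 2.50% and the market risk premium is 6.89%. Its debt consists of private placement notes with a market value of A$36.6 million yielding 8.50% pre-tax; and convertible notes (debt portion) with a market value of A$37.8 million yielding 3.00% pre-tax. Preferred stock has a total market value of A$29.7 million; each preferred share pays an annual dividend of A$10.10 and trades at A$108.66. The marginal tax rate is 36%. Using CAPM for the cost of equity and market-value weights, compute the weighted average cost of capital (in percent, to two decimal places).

Cost of equity via CAPM: Re = 2.5% + 1.3 × 6.89% = 11.4570%.
Cost of preferred: Rp = 10.1 / 108.66 = 9.2950%.
Market value of equity E = 95.83 × 1.73m = 165.7859m.
Total capital V = 165.7859 + 29.7 + 36.6 + 37.8 = 269.8859.
Equity: weight = 165.7859/269.8859 = 0.6143; cost = 11.457%.
Preferred: weight = 29.7/269.8859 = 0.1100; cost = 9.295%.
Private placement notes: weight = 36.6/269.8859 = 0.1356; after-tax cost = 8.5% × (1 − 36%) = 5.4400%.
Convertible notes (debt portion): weight = 37.8/269.8859 = 0.1401; after-tax cost = 3% × (1 − 36%) = 1.9200%.
WACC = 0.6143 × 11.4570% + 0.1100 × 9.2950% + 0.1356 × 5.4400% + 0.1401 × 1.9200% = 9.0674%.

9.07%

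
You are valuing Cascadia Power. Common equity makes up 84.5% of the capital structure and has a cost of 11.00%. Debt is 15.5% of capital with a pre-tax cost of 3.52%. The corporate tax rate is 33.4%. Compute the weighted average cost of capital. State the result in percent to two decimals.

After-tax cost of debt = 3.52% × (1 − 33.4%) = 2.3443%.
WACC = 0.845 × 11.0000% + 0.155 × 2.3443% = 9.6584%.

9.66%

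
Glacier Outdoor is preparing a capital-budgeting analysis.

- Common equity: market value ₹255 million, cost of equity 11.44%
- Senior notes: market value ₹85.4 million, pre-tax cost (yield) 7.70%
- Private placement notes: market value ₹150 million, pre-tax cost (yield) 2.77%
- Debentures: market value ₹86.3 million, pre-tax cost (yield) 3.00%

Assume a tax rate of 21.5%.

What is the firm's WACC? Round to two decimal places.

6.87%

Total capital V = 255 + 85.4 + 150 + 86.3 = 576.7.
Equity: weight = 255/576.7 = 0.4422; cost = 11.44%.
Senior notes: weight = 85.4/576.7 = 0.1481; after-tax cost = 7.7% × (1 − 21.5%) = 6.0445%.
Private placement notes: weight = 150/576.7 = 0.2601; after-tax cost = 2.77% × (1 − 21.5%) = 2.1745%.
Debentures: weight = 86.3/576.7 = 0.1496; after-tax cost = 3% × (1 − 21.5%) = 2.3550%.
WACC = 0.4422 × 11.4400% + 0.1481 × 6.0445% + 0.2601 × 2.1745% + 0.1496 × 2.3550% = 6.8715%.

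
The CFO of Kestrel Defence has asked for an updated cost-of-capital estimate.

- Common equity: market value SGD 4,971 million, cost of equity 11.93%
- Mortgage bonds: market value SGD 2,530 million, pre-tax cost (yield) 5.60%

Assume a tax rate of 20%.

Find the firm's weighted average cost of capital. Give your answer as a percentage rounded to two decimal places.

Total capital V = 4971 + 2530 = 7501.
Equity: weight = 4971/7501 = 0.6627; cost = 11.93%.
Mortgage bonds: weight = 2530/7501 = 0.3373; after-tax cost = 5.6% × (1 − 20%) = 4.4800%.
WACC = 0.6627 × 11.9300% + 0.3373 × 4.4800% = 9.4172%.

9.42%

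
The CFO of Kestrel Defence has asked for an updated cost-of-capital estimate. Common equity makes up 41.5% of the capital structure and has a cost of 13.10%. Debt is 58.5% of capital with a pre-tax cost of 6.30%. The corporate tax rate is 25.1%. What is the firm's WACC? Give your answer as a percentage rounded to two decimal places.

After-tax cost of debt = 6.3% × (1 − 25.1%) = 4.7187%.
WACC = 0.415 × 13.1000% + 0.585 × 4.7187% = 8.1969%.

8.20%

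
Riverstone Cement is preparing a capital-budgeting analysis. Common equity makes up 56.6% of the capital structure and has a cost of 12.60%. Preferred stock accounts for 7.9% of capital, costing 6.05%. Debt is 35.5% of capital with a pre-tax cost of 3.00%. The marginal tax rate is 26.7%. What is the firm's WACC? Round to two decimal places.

8.39%

After-tax cost of debt = 3% × (1 − 26.7%) = 2.1990%.
WACC = 0.566 × 12.6000% + 0.079 × 6.0500% + 0.355 × 2.1990% = 8.3902%.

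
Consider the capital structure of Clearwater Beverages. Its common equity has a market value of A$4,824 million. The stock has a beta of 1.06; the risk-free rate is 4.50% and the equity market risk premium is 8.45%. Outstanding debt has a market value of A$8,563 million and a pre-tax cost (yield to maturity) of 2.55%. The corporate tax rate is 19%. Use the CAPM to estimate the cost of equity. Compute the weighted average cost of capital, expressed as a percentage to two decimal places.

6.17%

Cost of equity via CAPM: Re = 4.5% + 1.06 × 8.45% = 13.4570%.
Total capital V = 4824 + 8563 = 13387.
Equity: weight = 4824/13387 = 0.3603; cost = 13.457%.
Debt: weight = 8563/13387 = 0.6397; after-tax cost = 2.55% × (1 − 19%) = 2.0655%.
WACC = 0.3603 × 13.4570% + 0.6397 × 2.0655% = 6.1704%.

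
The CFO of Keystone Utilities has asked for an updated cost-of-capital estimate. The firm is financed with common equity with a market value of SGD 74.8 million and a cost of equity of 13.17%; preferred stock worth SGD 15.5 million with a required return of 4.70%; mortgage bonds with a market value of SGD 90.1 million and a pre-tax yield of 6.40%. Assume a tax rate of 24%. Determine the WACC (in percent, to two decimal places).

Total capital V = 74.8 + 15.5 + 90.1 = 180.4.
Equity: weight = 74.8/180.4 = 0.4146; cost = 13.17%.
Preferred: weight = 15.5/180.4 = 0.0859; cost = 4.7%.
Mortgage bonds: weight = 90.1/180.4 = 0.4994; after-tax cost = 6.4% × (1 − 24%) = 4.8640%.
WACC = 0.4146 × 13.1700% + 0.0859 × 4.7000% + 0.4994 × 4.8640% = 8.2939%.

8.29%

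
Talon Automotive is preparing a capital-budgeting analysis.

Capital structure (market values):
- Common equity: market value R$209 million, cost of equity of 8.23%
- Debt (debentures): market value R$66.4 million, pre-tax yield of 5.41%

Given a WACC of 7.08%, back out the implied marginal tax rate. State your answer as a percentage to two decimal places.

36.04%

Total capital V = 209 + 66.4 = 275.4.
Equity weight = 209/275.4 = 0.7589.
Debentures weight = 66.4/275.4 = 0.2411.
Equity contribution = 0.7589 × 8.23% = 6.2457%.
Debt contribution must be 7.08% − 6.2457% = 0.8343%.
0.2411 × 5.41% × (1 − T) = 0.8343%  ⇒  (1 − T) = 0.6396.
T = 36.0394%.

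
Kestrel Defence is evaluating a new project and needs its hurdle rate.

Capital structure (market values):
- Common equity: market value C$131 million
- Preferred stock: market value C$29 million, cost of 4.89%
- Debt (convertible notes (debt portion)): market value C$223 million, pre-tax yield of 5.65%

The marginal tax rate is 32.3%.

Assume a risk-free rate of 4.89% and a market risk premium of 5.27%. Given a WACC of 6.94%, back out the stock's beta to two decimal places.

1.48

Total capital V = 131 + 29 + 223 = 383.
Equity weight = 131/383 = 0.3420.
Preferred weight = 29/383 = 0.0757.
Convertible notes (debt portion) weight = 223/383 = 0.5822.
Debt contribution = 0.5822 × 5.65% × (1 − 32.3%) = 2.2271%.
Preferred contribution = 0.0757 × 4.89% = 0.3703%.
Required equity contribution = 6.94% − 2.5974% = 4.3426%  ⇒  Re = 12.6964%.
CAPM: 12.6964% = 4.89% + β × 5.27%  ⇒  β = 1.4813.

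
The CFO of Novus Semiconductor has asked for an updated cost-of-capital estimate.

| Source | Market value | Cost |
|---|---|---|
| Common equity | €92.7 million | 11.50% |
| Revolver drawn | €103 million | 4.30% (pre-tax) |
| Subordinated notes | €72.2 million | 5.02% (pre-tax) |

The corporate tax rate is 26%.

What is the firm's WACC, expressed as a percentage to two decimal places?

Total capital V = 92.7 + 103 + 72.2 = 267.9.
Equity: weight = 92.7/267.9 = 0.3460; cost = 11.5%.
Revolver drawn: weight = 103/267.9 = 0.3845; after-tax cost = 4.3% × (1 − 26%) = 3.1820%.
Subordinated notes: weight = 72.2/267.9 = 0.2695; after-tax cost = 5.02% × (1 − 26%) = 3.7148%.
WACC = 0.3460 × 11.5000% + 0.3845 × 3.1820% + 0.2695 × 3.7148% = 6.2038%.

6.20%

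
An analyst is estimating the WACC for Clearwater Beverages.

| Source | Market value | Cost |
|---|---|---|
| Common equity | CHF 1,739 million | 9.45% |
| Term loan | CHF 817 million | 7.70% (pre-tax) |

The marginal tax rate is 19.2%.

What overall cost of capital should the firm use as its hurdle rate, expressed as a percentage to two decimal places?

8.42%

Total capital V = 1739 + 817 = 2556.
Equity: weight = 1739/2556 = 0.6804; cost = 9.45%.
Term loan: weight = 817/2556 = 0.3196; after-tax cost = 7.7% × (1 − 19.2%) = 6.2216%.
WACC = 0.6804 × 9.4500% + 0.3196 × 6.2216% = 8.4181%.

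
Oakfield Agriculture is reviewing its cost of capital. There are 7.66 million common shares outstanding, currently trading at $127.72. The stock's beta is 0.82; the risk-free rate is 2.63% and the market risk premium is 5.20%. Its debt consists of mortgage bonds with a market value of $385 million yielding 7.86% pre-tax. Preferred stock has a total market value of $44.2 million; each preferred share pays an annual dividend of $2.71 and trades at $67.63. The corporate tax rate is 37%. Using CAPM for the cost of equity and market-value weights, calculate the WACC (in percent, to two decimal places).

6.27%

Cost of equity via CAPM: Re = 2.63% + 0.82 × 5.2% = 6.8940%.
Cost of preferred: Rp = 2.71 / 67.63 = 4.0071%.
Market value of equity E = 127.72 × 7.66m = 978.3352m.
Total capital V = 978.3352 + 44.2 + 385 = 1407.5352.
Equity: weight = 978.3352/1407.5352 = 0.6951; cost = 6.894%.
Preferred: weight = 44.2/1407.5352 = 0.0314; cost = 4.0071%.
Mortgage bonds: weight = 385/1407.5352 = 0.2735; after-tax cost = 7.86% × (1 − 37%) = 4.9518%.
WACC = 0.6951 × 6.8940% + 0.0314 × 4.0071% + 0.2735 × 4.9518% = 6.2721%.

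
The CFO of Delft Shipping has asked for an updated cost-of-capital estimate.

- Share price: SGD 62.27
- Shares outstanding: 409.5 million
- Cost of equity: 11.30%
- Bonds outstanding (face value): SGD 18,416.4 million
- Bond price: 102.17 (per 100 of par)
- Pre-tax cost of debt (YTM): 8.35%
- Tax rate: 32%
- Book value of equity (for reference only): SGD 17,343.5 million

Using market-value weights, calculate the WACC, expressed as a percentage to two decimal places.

Market value of equity E = 62.27 × 409.5m = 25499.565m. Market value of debt D = 18416.4m × 102.17/100 = 18816.03588m.
Total capital V = 25499.565 + 18816.03588 = 44315.60088.
Equity: weight = 25499.565/44315.60088 = 0.5754; cost = 11.3%.
Bonds outstanding: weight = 18816.03588/44315.60088 = 0.4246; after-tax cost = 8.35% × (1 − 32%) = 5.6780%.
WACC = 0.5754 × 11.3000% + 0.4246 × 5.6780% = 8.9129%.

8.91%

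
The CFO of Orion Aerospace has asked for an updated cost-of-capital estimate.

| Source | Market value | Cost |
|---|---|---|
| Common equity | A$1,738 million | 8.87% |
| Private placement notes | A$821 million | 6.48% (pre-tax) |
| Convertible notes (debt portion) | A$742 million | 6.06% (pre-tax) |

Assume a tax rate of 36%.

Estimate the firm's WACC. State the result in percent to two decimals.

6.57%

Total capital V = 1738 + 821 + 742 = 3301.
Equity: weight = 1738/3301 = 0.5265; cost = 8.87%.
Private placement notes: weight = 821/3301 = 0.2487; after-tax cost = 6.48% × (1 − 36%) = 4.1472%.
Convertible notes (debt portion): weight = 742/3301 = 0.2248; after-tax cost = 6.06% × (1 − 36%) = 3.8784%.
WACC = 0.5265 × 8.8700% + 0.2487 × 4.1472% + 0.2248 × 3.8784% = 6.5734%.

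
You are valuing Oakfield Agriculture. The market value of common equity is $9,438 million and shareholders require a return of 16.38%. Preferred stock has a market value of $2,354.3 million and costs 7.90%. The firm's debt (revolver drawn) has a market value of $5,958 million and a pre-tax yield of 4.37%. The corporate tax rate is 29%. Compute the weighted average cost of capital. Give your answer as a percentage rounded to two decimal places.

10.80%

Total capital V = 9438 + 2354.3 + 5958 = 17750.3.
Equity: weight = 9438/17750.3 = 0.5317; cost = 16.38%.
Preferred: weight = 2354.3/17750.3 = 0.1326; cost = 7.9%.
Revolver drawn: weight = 5958/17750.3 = 0.3357; after-tax cost = 4.37% × (1 − 29%) = 3.1027%.
WACC = 0.5317 × 16.3800% + 0.1326 × 7.9000% + 0.3357 × 3.1027% = 10.7987%.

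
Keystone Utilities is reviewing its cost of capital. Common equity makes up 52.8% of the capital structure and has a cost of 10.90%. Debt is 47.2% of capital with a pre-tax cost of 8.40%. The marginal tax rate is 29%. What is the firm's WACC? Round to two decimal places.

8.57%

After-tax cost of debt = 8.4% × (1 − 29%) = 5.9640%.
WACC = 0.528 × 10.9000% + 0.472 × 5.9640% = 8.5702%.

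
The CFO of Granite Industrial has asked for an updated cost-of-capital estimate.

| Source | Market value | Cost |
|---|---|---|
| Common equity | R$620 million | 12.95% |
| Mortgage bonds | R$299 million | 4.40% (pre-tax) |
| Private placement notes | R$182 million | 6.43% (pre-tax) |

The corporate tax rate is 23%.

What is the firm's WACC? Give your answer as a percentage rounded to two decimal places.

9.03%

Total capital V = 620 + 299 + 182 = 1101.
Equity: weight = 620/1101 = 0.5631; cost = 12.95%.
Mortgage bonds: weight = 299/1101 = 0.2716; after-tax cost = 4.4% × (1 − 23%) = 3.3880%.
Private placement notes: weight = 182/1101 = 0.1653; after-tax cost = 6.43% × (1 − 23%) = 4.9511%.
WACC = 0.5631 × 12.9500% + 0.2716 × 3.3880% + 0.1653 × 4.9511% = 9.0310%.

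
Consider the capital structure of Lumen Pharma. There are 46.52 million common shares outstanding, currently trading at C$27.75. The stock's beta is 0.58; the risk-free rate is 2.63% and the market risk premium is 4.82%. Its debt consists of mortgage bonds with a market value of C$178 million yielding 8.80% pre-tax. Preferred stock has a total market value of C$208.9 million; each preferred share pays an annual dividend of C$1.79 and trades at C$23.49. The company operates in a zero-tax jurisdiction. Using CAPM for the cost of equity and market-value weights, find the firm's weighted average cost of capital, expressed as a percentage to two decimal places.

Cost of equity via CAPM: Re = 2.63% + 0.58 × 4.82% = 5.4256%.
Cost of preferred: Rp = 1.79 / 23.49 = 7.6203%.
Market value of equity E = 27.75 × 46.52m = 1290.93m.
Total capital V = 1290.93 + 208.9 + 178 = 1677.83.
Equity: weight = 1290.93/1677.83 = 0.7694; cost = 5.4256%.
Preferred: weight = 208.9/1677.83 = 0.1245; cost = 7.6203%.
Mortgage bonds: weight = 178/1677.83 = 0.1061; after-tax cost = 8.8% × (1 − 0%) = 8.8000%.
WACC = 0.7694 × 5.4256% + 0.1245 × 7.6203% + 0.1061 × 8.8000% = 6.0568%.

6.06%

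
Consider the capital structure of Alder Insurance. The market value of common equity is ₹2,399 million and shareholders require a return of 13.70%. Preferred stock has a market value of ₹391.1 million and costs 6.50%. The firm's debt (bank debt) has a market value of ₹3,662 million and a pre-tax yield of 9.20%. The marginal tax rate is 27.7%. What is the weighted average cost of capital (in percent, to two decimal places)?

Total capital V = 2399 + 391.1 + 3662 = 6452.1.
Equity: weight = 2399/6452.1 = 0.3718; cost = 13.7%.
Preferred: weight = 391.1/6452.1 = 0.0606; cost = 6.5%.
Bank debt: weight = 3662/6452.1 = 0.5676; after-tax cost = 9.2% × (1 − 27.7%) = 6.6516%.
WACC = 0.3718 × 13.7000% + 0.0606 × 6.5000% + 0.5676 × 6.6516% = 9.2631%.

9.26%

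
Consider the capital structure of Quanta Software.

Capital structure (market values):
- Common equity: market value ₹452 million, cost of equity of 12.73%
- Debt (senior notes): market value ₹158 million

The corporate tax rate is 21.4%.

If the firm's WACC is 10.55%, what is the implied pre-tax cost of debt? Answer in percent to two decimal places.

5.49%

Total capital V = 452 + 158 = 610.
Equity weight = 452/610 = 0.7410.
Senior notes weight = 158/610 = 0.2590.
Equity contribution = 0.7410 × 12.73% = 9.4327%.
Remaining for debt = 10.55% − 9.4327% = 1.1173%.
Rd × (1 − 21.4%) × 0.2590 = 1.1173%  ⇒  Rd = 5.4880%.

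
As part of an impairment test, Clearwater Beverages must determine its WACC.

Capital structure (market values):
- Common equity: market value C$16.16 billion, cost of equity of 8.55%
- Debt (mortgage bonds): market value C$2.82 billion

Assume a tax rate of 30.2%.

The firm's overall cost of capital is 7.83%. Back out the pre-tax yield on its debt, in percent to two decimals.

5.31%

Total capital V = 16.16 + 2.82 = 18.98.
Equity weight = 16.16/18.98 = 0.8514.
Mortgage bonds weight = 2.82/18.98 = 0.1486.
Equity contribution = 0.8514 × 8.55% = 7.2797%.
Remaining for debt = 7.83% − 7.2797% = 0.5503%.
Rd × (1 − 30.2%) × 0.1486 = 0.5503%  ⇒  Rd = 5.3067%.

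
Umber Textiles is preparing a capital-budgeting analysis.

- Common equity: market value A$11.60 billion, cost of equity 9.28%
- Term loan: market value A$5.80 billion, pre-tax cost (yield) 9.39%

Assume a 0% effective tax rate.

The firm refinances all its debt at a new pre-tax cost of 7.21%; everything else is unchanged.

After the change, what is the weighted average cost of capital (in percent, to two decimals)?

8.59%

After the change:
Total capital V = 11.6 + 5.8 = 17.4.
Equity: weight = 11.6/17.4 = 0.6667; cost = 9.28%.
Term loan: weight = 5.8/17.4 = 0.3333; after-tax cost = 7.21% × (1 − 0%) = 7.2100%.
WACC = 0.6667 × 9.2800% + 0.3333 × 7.2100% = 8.5900%.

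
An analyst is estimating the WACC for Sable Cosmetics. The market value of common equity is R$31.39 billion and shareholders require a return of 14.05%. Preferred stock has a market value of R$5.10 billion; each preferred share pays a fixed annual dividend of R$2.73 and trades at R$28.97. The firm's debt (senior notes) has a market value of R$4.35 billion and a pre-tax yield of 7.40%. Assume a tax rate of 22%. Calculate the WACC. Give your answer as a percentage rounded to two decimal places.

Cost of preferred: Rp = 2.73 / 28.97 = 9.4235%.
Total capital V = 31.39 + 5.1 + 4.35 = 40.84.
Equity: weight = 31.39/40.84 = 0.7686; cost = 14.05%.
Preferred: weight = 5.1/40.84 = 0.1249; cost = 9.4235%.
Senior notes: weight = 4.35/40.84 = 0.1065; after-tax cost = 7.4% × (1 − 22%) = 5.7720%.
WACC = 0.7686 × 14.0500% + 0.1249 × 9.4235% + 0.1065 × 5.7720% = 12.5905%.

12.59%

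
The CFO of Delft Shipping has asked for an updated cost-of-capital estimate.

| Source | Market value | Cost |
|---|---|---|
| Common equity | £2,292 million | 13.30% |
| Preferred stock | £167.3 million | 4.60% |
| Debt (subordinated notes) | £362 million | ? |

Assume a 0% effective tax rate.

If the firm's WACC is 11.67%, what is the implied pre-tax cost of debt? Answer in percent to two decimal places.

4.62%

Total capital V = 2292 + 167.3 + 362 = 2821.3.
Equity weight = 2292/2821.3 = 0.8124.
Preferred weight = 167.3/2821.3 = 0.0593.
Subordinated notes weight = 362/2821.3 = 0.1283.
Equity contribution = 0.8124 × 13.3% = 10.8048%.
Preferred contribution = 0.0593 × 4.6% = 0.2728%.
Remaining for debt = 11.67% − 11.0776% = 0.5924%.
Rd × (1 − 0%) × 0.1283 = 0.5924%  ⇒  Rd = 4.6171%.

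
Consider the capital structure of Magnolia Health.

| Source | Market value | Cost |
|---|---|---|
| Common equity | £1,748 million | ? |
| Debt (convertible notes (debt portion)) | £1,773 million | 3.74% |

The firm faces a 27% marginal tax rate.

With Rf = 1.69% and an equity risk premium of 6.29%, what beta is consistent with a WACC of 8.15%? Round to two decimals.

1.90

Total capital V = 1748 + 1773 = 3521.
Equity weight = 1748/3521 = 0.4964.
Convertible notes (debt portion) weight = 1773/3521 = 0.5036.
Debt contribution = 0.5036 × 3.74% × (1 − 27%) = 1.3748%.
Required equity contribution = 8.15% − 1.3748% = 6.7752%  ⇒  Re = 13.6473%.
CAPM: 13.6473% = 1.69% + β × 6.29%  ⇒  β = 1.9010.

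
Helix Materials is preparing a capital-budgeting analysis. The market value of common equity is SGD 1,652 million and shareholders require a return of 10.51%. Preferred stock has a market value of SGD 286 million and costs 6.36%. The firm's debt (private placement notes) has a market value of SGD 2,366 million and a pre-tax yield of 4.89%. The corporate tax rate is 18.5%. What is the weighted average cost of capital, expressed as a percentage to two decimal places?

6.65%

Total capital V = 1652 + 286 + 2366 = 4304.
Equity: weight = 1652/4304 = 0.3838; cost = 10.51%.
Preferred: weight = 286/4304 = 0.0664; cost = 6.36%.
Private placement notes: weight = 2366/4304 = 0.5497; after-tax cost = 4.89% × (1 − 18.5%) = 3.9853%.
WACC = 0.3838 × 10.5100% + 0.0664 × 6.3600% + 0.5497 × 3.9853% = 6.6475%.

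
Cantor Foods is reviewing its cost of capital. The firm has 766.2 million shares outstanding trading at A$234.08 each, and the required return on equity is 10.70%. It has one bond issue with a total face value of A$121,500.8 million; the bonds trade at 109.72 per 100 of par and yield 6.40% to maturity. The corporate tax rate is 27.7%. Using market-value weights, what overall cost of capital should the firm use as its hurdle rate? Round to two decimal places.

Market value of equity E = 234.08 × 766.2m = 179352.096m. Market value of debt D = 121500.8m × 109.72/100 = 133310.67776m.
Total capital V = 179352.096 + 133310.67776 = 312662.77376.
Equity: weight = 179352.096/312662.77376 = 0.5736; cost = 10.7%.
Bonds outstanding: weight = 133310.67776/312662.77376 = 0.4264; after-tax cost = 6.4% × (1 − 27.7%) = 4.6272%.
WACC = 0.5736 × 10.7000% + 0.4264 × 4.6272% = 8.1107%.

8.11%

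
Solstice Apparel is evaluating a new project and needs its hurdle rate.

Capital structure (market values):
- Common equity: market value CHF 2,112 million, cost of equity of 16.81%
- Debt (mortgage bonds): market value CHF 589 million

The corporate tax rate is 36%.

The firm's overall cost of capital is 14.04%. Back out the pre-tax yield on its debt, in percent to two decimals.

6.42%

Total capital V = 2112 + 589 = 2701.
Equity weight = 2112/2701 = 0.7819.
Mortgage bonds weight = 589/2701 = 0.2181.
Equity contribution = 0.7819 × 16.81% = 13.1443%.
Remaining for debt = 14.04% − 13.1443% = 0.8957%.
Rd × (1 − 36%) × 0.2181 = 0.8957%  ⇒  Rd = 6.4180%.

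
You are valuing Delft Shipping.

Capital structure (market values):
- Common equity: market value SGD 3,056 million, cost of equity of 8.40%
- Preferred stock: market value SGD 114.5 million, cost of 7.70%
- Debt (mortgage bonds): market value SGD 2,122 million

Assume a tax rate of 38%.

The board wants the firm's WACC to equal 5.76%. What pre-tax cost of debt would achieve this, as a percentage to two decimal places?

2.99%

Total capital V = 3056 + 114.5 + 2122 = 5292.5.
Equity weight = 3056/5292.5 = 0.5774.
Preferred weight = 114.5/5292.5 = 0.0216.
Mortgage bonds weight = 2122/5292.5 = 0.4009.
Equity contribution = 0.5774 × 8.4% = 4.8503%.
Preferred contribution = 0.0216 × 7.7% = 0.1666%.
Remaining for debt = 5.76% − 5.0169% = 0.7431%.
Rd × (1 − 38%) × 0.4009 = 0.7431%  ⇒  Rd = 2.9892%.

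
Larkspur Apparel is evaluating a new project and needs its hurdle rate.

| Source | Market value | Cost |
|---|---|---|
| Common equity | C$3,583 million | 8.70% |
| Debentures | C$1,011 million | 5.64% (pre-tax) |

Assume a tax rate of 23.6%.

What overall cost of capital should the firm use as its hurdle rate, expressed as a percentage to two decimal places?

Total capital V = 3583 + 1011 = 4594.
Equity: weight = 3583/4594 = 0.7799; cost = 8.7%.
Debentures: weight = 1011/4594 = 0.2201; after-tax cost = 5.64% × (1 − 23.6%) = 4.3090%.
WACC = 0.7799 × 8.7000% + 0.2201 × 4.3090% = 7.7337%.

7.73%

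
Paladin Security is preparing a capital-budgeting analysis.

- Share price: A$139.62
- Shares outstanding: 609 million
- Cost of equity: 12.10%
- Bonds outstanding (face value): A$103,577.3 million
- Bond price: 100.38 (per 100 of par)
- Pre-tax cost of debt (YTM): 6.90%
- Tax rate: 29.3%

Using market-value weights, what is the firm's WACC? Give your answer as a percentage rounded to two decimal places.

Market value of equity E = 139.62 × 609m = 85028.58m. Market value of debt D = 103577.3m × 100.38/100 = 103970.89374m.
Total capital V = 85028.58 + 103970.89374 = 188999.47374.
Equity: weight = 85028.58/188999.47374 = 0.4499; cost = 12.1%.
Bonds outstanding: weight = 103970.89374/188999.47374 = 0.5501; after-tax cost = 6.9% × (1 − 29.3%) = 4.8783%.
WACC = 0.4499 × 12.1000% + 0.5501 × 4.8783% = 8.1273%.

8.13%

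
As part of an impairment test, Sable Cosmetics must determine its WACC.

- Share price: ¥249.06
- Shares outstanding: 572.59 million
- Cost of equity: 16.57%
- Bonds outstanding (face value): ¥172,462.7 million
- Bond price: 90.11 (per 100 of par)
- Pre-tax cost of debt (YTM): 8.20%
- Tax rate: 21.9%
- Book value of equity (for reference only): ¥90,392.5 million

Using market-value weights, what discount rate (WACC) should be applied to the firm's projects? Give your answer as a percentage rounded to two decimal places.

Market value of equity E = 249.06 × 572.59m = 142609.2654m. Market value of debt D = 172462.7m × 90.11/100 = 155406.13897m.
Total capital V = 142609.2654 + 155406.13897 = 298015.40437.
Equity: weight = 142609.2654/298015.40437 = 0.4785; cost = 16.57%.
Bonds outstanding: weight = 155406.13897/298015.40437 = 0.5215; after-tax cost = 8.2% × (1 − 21.9%) = 6.4042%.
WACC = 0.4785 × 16.5700% + 0.5215 × 6.4042% = 11.2688%.

11.27%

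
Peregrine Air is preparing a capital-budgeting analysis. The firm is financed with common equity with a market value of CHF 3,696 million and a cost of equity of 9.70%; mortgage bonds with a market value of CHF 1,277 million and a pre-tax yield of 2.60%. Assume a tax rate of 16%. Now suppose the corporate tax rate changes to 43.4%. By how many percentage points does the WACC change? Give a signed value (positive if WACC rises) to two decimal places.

-0.18 pp

Current WACC:
Total capital V = 3696 + 1277 = 4973.
Equity: weight = 3696/4973 = 0.7432; cost = 9.7%.
Mortgage bonds: weight = 1277/4973 = 0.2568; after-tax cost = 2.6% × (1 − 16%) = 2.1840%.
WACC = 0.7432 × 9.7000% + 0.2568 × 2.1840% = 7.7700%.
After the change:
Total capital V = 3696 + 1277 = 4973.
Equity: weight = 3696/4973 = 0.7432; cost = 9.7%.
Mortgage bonds: weight = 1277/4973 = 0.2568; after-tax cost = 2.6% × (1 − 43.4%) = 1.4716%.
WACC = 0.7432 × 9.7000% + 0.2568 × 1.4716% = 7.5871%.
Change in WACC = 7.5871% − 7.7700% = -0.1829 pp.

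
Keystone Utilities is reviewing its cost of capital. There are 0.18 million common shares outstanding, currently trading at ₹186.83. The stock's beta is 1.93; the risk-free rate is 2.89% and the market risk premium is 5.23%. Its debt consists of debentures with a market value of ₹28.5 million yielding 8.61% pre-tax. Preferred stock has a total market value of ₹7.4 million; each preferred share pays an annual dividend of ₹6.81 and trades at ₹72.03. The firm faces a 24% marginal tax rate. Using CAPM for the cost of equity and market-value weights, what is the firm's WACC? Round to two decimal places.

Cost of equity via CAPM: Re = 2.89% + 1.93 × 5.23% = 12.9839%.
Cost of preferred: Rp = 6.81 / 72.03 = 9.4544%.
Market value of equity E = 186.83 × 0.18m = 33.6294m.
Total capital V = 33.6294 + 7.4 + 28.5 = 69.5294.
Equity: weight = 33.6294/69.5294 = 0.4837; cost = 12.9839%.
Preferred: weight = 7.4/69.5294 = 0.1064; cost = 9.4544%.
Debentures: weight = 28.5/69.5294 = 0.4099; after-tax cost = 8.61% × (1 − 24%) = 6.5436%.
WACC = 0.4837 × 12.9839% + 0.1064 × 9.4544% + 0.4099 × 6.5436% = 9.9684%.

9.97%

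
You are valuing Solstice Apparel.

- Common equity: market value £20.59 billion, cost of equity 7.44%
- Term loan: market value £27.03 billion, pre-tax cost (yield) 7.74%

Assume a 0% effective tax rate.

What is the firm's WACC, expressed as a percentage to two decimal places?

Total capital V = 20.59 + 27.03 = 47.62.
Equity: weight = 20.59/47.62 = 0.4324; cost = 7.44%.
Term loan: weight = 27.03/47.62 = 0.5676; after-tax cost = 7.74% × (1 − 0%) = 7.7400%.
WACC = 0.4324 × 7.4400% + 0.5676 × 7.7400% = 7.6103%.

7.61%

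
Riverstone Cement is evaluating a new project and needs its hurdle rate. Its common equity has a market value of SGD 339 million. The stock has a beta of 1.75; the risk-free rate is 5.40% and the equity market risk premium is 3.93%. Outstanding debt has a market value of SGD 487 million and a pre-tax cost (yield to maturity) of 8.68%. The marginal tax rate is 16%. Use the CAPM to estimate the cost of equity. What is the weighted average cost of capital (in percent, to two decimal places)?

Cost of equity via CAPM: Re = 5.4% + 1.75 × 3.93% = 12.2775%.
Total capital V = 339 + 487 = 826.
Equity: weight = 339/826 = 0.4104; cost = 12.2775%.
Debt: weight = 487/826 = 0.5896; after-tax cost = 8.68% × (1 − 16%) = 7.2912%.
WACC = 0.4104 × 12.2775% + 0.5896 × 7.2912% = 9.3376%.

9.34%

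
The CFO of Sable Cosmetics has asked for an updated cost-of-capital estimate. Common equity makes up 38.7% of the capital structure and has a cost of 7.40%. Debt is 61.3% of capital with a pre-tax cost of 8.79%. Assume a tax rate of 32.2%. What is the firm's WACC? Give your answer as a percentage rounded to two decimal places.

After-tax cost of debt = 8.79% × (1 − 32.2%) = 5.9596%.
WACC = 0.387 × 7.4000% + 0.613 × 5.9596% = 6.5170%.

6.52%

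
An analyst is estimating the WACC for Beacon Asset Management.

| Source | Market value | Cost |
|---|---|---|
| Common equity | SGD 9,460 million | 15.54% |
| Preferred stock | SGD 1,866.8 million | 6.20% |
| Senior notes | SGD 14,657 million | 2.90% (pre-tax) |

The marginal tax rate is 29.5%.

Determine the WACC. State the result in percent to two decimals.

Total capital V = 9460 + 1866.8 + 14657 = 25983.8.
Equity: weight = 9460/25983.8 = 0.3641; cost = 15.54%.
Preferred: weight = 1866.8/25983.8 = 0.0718; cost = 6.2%.
Senior notes: weight = 14657/25983.8 = 0.5641; after-tax cost = 2.9% × (1 − 29.5%) = 2.0445%.
WACC = 0.3641 × 15.5400% + 0.0718 × 6.2000% + 0.5641 × 2.0445% = 7.2564%.

7.26%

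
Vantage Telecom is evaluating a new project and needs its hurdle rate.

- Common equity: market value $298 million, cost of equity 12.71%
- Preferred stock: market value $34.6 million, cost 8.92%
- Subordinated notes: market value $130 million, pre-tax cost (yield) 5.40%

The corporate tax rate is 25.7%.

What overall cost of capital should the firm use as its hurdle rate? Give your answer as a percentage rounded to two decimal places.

Total capital V = 298 + 34.6 + 130 = 462.6.
Equity: weight = 298/462.6 = 0.6442; cost = 12.71%.
Preferred: weight = 34.6/462.6 = 0.0748; cost = 8.92%.
Subordinated notes: weight = 130/462.6 = 0.2810; after-tax cost = 5.4% × (1 − 25.7%) = 4.0122%.
WACC = 0.6442 × 12.7100% + 0.0748 × 8.9200% + 0.2810 × 4.0122% = 9.9823%.

9.98%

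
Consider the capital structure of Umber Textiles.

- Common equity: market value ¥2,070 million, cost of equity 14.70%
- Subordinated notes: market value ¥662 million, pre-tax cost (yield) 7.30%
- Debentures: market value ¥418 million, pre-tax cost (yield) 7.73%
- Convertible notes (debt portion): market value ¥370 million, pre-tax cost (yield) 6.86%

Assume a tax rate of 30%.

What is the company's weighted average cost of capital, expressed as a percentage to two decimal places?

10.75%

Total capital V = 2070 + 662 + 418 + 370 = 3520.
Equity: weight = 2070/3520 = 0.5881; cost = 14.7%.
Subordinated notes: weight = 662/3520 = 0.1881; after-tax cost = 7.3% × (1 − 30%) = 5.1100%.
Debentures: weight = 418/3520 = 0.1187; after-tax cost = 7.73% × (1 − 30%) = 5.4110%.
Convertible notes (debt portion): weight = 370/3520 = 0.1051; after-tax cost = 6.86% × (1 − 30%) = 4.8020%.
WACC = 0.5881 × 14.7000% + 0.1881 × 5.1100% + 0.1187 × 5.4110% + 0.1051 × 4.8020% = 10.7529%.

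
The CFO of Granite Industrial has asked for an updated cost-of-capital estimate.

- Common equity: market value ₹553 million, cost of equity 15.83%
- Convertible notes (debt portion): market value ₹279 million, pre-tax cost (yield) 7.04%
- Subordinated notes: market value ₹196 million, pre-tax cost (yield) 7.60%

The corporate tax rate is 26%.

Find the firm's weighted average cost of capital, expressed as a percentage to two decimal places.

Total capital V = 553 + 279 + 196 = 1028.
Equity: weight = 553/1028 = 0.5379; cost = 15.83%.
Convertible notes (debt portion): weight = 279/1028 = 0.2714; after-tax cost = 7.04% × (1 − 26%) = 5.2096%.
Subordinated notes: weight = 196/1028 = 0.1907; after-tax cost = 7.6% × (1 − 26%) = 5.6240%.
WACC = 0.5379 × 15.8300% + 0.2714 × 5.2096% + 0.1907 × 5.6240% = 11.0017%.

11.00%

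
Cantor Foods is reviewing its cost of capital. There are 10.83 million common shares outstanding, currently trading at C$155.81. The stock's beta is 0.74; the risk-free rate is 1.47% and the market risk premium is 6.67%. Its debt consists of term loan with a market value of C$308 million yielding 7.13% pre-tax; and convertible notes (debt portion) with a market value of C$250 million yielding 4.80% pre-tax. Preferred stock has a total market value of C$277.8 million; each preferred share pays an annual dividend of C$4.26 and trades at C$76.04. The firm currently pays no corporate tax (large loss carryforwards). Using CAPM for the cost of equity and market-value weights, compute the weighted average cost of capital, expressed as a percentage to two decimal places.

Cost of equity via CAPM: Re = 1.47% + 0.74 × 6.67% = 6.4058%.
Cost of preferred: Rp = 4.26 / 76.04 = 5.6023%.
Market value of equity E = 155.81 × 10.83m = 1687.4223m.
Total capital V = 1687.4223 + 277.8 + 308 + 250 = 2523.2223.
Equity: weight = 1687.4223/2523.2223 = 0.6688; cost = 6.4058%.
Preferred: weight = 277.8/2523.2223 = 0.1101; cost = 5.6023%.
Term loan: weight = 308/2523.2223 = 0.1221; after-tax cost = 7.13% × (1 − 0%) = 7.1300%.
Convertible notes (debt portion): weight = 250/2523.2223 = 0.0991; after-tax cost = 4.8% × (1 − 0%) = 4.8000%.
WACC = 0.6688 × 6.4058% + 0.1101 × 5.6023% + 0.1221 × 7.1300% + 0.0991 × 4.8000% = 6.2466%.

6.25%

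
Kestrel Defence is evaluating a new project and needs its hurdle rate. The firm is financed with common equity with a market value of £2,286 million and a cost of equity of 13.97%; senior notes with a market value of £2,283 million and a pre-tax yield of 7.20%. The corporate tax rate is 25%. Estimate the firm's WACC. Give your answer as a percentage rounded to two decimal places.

9.69%

Total capital V = 2286 + 2283 = 4569.
Equity: weight = 2286/4569 = 0.5003; cost = 13.97%.
Senior notes: weight = 2283/4569 = 0.4997; after-tax cost = 7.2% × (1 − 25%) = 5.4000%.
WACC = 0.5003 × 13.9700% + 0.4997 × 5.4000% = 9.6878%.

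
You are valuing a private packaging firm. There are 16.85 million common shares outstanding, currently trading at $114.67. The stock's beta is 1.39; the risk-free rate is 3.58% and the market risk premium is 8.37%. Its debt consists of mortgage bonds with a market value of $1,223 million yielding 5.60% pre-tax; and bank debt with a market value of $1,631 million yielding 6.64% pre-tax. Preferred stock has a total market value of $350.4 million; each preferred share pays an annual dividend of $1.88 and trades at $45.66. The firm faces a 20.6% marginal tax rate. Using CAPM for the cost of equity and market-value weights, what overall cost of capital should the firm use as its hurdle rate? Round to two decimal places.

Cost of equity via CAPM: Re = 3.58% + 1.39 × 8.37% = 15.2143%.
Cost of preferred: Rp = 1.88 / 45.66 = 4.1174%.
Market value of equity E = 114.67 × 16.85m = 1932.1895m.
Total capital V = 1932.1895 + 350.4 + 1223 + 1631 = 5136.5895.
Equity: weight = 1932.1895/5136.5895 = 0.3762; cost = 15.2143%.
Preferred: weight = 350.4/5136.5895 = 0.0682; cost = 4.1174%.
Mortgage bonds: weight = 1223/5136.5895 = 0.2381; after-tax cost = 5.6% × (1 − 20.6%) = 4.4464%.
Bank debt: weight = 1631/5136.5895 = 0.3175; after-tax cost = 6.64% × (1 − 20.6%) = 5.2722%.
WACC = 0.3762 × 15.2143% + 0.0682 × 4.1174% + 0.2381 × 4.4464% + 0.3175 × 5.2722% = 8.7366%.

8.74%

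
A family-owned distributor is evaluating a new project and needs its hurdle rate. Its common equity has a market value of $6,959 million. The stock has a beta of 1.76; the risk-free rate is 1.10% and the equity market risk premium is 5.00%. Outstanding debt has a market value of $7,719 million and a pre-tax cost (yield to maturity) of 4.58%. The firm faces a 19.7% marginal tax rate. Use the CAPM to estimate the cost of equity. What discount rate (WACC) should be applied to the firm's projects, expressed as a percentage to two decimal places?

Cost of equity via CAPM: Re = 1.1% + 1.76 × 5.0% = 9.9000%.
Total capital V = 6959 + 7719 = 14678.
Equity: weight = 6959/14678 = 0.4741; cost = 9.9%.
Debt: weight = 7719/14678 = 0.5259; after-tax cost = 4.58% × (1 − 19.7%) = 3.6777%.
WACC = 0.4741 × 9.9000% + 0.5259 × 3.6777% = 6.6278%.

6.63%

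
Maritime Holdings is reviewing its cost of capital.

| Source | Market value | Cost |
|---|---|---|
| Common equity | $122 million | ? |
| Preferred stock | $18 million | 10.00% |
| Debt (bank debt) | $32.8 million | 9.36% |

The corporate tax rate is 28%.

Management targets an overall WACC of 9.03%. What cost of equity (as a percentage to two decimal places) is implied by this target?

9.50%

Total capital V = 122 + 18 + 32.8 = 172.8.
Equity weight = 122/172.8 = 0.7060.
Preferred weight = 18/172.8 = 0.1042.
Bank debt weight = 32.8/172.8 = 0.1898.
Debt contribution = 0.1898 × 9.36% × (1 − 28%) = 1.2792%.
Preferred contribution = 0.1042 × 10% = 1.0417%.
Required equity contribution = 9.03% − 2.3209% = 6.7091%.
Re = 6.7091% / 0.7060 = 9.5028%.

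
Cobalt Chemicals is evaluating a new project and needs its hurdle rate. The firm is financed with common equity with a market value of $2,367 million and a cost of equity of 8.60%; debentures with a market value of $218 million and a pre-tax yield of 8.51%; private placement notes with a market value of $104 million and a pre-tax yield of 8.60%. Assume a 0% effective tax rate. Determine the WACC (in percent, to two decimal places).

Total capital V = 2367 + 218 + 104 = 2689.
Equity: weight = 2367/2689 = 0.8803; cost = 8.6%.
Debentures: weight = 218/2689 = 0.0811; after-tax cost = 8.51% × (1 − 0%) = 8.5100%.
Private placement notes: weight = 104/2689 = 0.0387; after-tax cost = 8.6% × (1 − 0%) = 8.6000%.
WACC = 0.8803 × 8.6000% + 0.0811 × 8.5100% + 0.0387 × 8.6000% = 8.5927%.

8.59%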